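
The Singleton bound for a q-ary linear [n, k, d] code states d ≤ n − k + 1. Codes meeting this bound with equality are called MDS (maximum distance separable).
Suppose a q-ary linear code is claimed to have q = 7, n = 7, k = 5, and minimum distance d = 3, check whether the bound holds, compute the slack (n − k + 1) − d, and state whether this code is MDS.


Singleton RHS = n − k + 1 = 3, slack = 0, bound satisfied, MDS.

Singleton bound: d ≤ n − k + 1.
Here n = 7, k = 5, so n − k + 1 = 3.
Given d = 3, check d ≤ 3: YES.
Slack = (n − k + 1) − d = 0.
The code is MDS (slack = 0).
Description: the claimed parameters are [7, 5, 3]_7; such a code would be MDS (meets Singleton bound).


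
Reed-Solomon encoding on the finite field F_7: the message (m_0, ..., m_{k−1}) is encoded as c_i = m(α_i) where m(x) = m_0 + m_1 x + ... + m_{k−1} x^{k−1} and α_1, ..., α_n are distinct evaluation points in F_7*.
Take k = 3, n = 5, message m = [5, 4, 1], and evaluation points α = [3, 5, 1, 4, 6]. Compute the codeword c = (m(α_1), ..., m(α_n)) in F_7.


c = [5, 1, 3, 2, 2]

Message polynomial: m(x) = 5 + 4·x + 1·x^2 (mod 7).
For each evaluation point α_i, compute m(α_i) mod 7:
  α_1 = 3: Horner steps 1 → 0 → 5, so m(3) = 5.
  α_2 = 5: Horner steps 1 → 2 → 1, so m(5) = 1.
  α_3 = 1: Horner steps 1 → 5 → 3, so m(1) = 3.
  α_4 = 4: Horner steps 1 → 1 → 2, so m(4) = 2.
  α_5 = 6: Horner steps 1 → 3 → 2, so m(6) = 2.
Codeword c = [5, 1, 3, 2, 2] ∈ F_7^5.


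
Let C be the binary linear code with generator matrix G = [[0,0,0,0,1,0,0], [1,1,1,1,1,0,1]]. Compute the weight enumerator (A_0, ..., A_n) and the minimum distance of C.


Weight distribution: A_0 = 1, A_1 = 1, A_5 = 1, A_6 = 1. Minimum distance d = 1.

Enumerate all 2^2 = 4 messages m ∈ F_2^2.
For each, compute codeword c = mG in F_2^7, then tally its weight.
  m = 00 → c = 0000000, weight = 0.
  m = 10 → c = 0000100, weight = 1.
  m = 01 → c = 1111101, weight = 6.
  m = 11 → c = 1111001, weight = 5.
Tally weights:
  weight 0: 1 codewords.
  weight 1: 1 codewords.
  weight 5: 1 codewords.
  weight 6: 1 codewords.
Minimum distance d = smallest w > 0 with A_w > 0 = 1.
Sanity: Σ A_w = 4 = 2^2 = 4 ✓.


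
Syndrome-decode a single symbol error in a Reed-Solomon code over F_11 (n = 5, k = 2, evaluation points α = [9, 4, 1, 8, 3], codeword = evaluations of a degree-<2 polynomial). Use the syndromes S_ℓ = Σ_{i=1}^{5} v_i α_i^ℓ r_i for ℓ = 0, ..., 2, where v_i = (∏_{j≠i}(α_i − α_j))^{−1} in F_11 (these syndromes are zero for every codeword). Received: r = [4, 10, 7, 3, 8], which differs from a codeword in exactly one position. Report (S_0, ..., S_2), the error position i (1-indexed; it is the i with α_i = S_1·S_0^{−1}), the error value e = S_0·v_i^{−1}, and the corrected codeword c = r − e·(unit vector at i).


S = (9, 5, 4), error at position 5, error magnitude e = 10, c = [4, 10, 7, 3, 9].

Step 1: column multipliers v_i = (∏_{j≠i}(α_i − α_j))^{−1} mod 11.
  i = 1 (α = 9): (9−4)(9−1)(9−8)(9−3) = 5·8·1·6 = 240 ≡ 9, so v_1 = 9^{−1} = 5 (mod 11).
  i = 2 (α = 4): (4−9)(4−1)(4−8)(4−3) = (−5)·3·(−4)·1 = 60 ≡ 5, so v_2 = 5^{−1} = 9 (mod 11).
  i = 3 (α = 1): (1−9)(1−4)(1−8)(1−3) = (−8)·(−3)·(−7)·(−2) = 336 ≡ 6, so v_3 = 6^{−1} = 2 (mod 11).
  i = 4 (α = 8): (8−9)(8−4)(8−1)(8−3) = (−1)·4·7·5 = −140 ≡ 3, so v_4 = 3^{−1} = 4 (mod 11).
  i = 5 (α = 3): (3−9)(3−4)(3−1)(3−8) = (−6)·(−1)·2·(−5) = −60 ≡ 6, so v_5 = 6^{−1} = 2 (mod 11).
  v = [5, 9, 2, 4, 2].
Step 2: syndromes of r = [4, 10, 7, 3, 8] (all sums mod 11).
  S_0 = Σ v_i r_i = 5·4 + 9·10 + 2·7 + 4·3 + 2·8 = 152 ≡ 9.
  S_1 = Σ v_i α_i r_i = 5·9·4 + 9·4·10 + 2·1·7 + 4·8·3 + 2·3·8 = 698 ≡ 5.
  α_i^2 mod 11 = [4, 5, 1, 9, 9].
  S_2 = Σ v_i α_i^2 r_i = 5·4·4 + 9·5·10 + 2·1·7 + 4·9·3 + 2·9·8 = 796 ≡ 4.
  S = (9, 5, 4) ≠ 0, so r is not a codeword (an error is present).
Step 3: locate the error. For a single error e at position i, S_ℓ = v_i·e·α_i^ℓ, so α_err = S_1/S_0.
  S_0^{−1} = 9^{−1} = 5 (mod 11), so α_err = 5·5 = 25 ≡ 3 = α_5. Error position i = 5.
  Consistency check: S_2/S_1 = 4·9 = 36 ≡ 3 = α_err ✓ (single-error assumption holds).
Step 4: error magnitude e = S_0/v_5 = S_0·∏_{j≠5}(α_5 − α_j) = 9·6 = 54 ≡ 10 (mod 11).
Step 5: correct position 5: c_5 = r_5 − e = 8 − 10 ≡ 9 (mod 11). Hence c = [4, 10, 7, 3, 9].
  Check: interpolating c through the α_i gives m(x) = 6 + 1·x (degree < 2) with m(α_i) = c_i for every i, so c is indeed a codeword.


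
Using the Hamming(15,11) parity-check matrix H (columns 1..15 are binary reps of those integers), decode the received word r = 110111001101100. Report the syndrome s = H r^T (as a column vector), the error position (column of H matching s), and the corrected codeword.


s = (0, 1, 1, 0)^T, error position = 6, corrected codeword c = 110110001101100

Compute s = H r^T mod 2 one row at a time:
  s_1 = 0 + 1 + 1 + 0 + 1 + 1 + 0 + 0 = 4 ≡ 0 (mod 2).
  s_2 = 1 + 1 + 1 + 0 + 1 + 1 + 0 + 0 = 5 ≡ 1 (mod 2).
  s_3 = 1 + 0 + 1 + 0 + 1 + 0 + 0 + 0 = 3 ≡ 1 (mod 2).
  s_4 = 1 + 0 + 1 + 0 + 1 + 0 + 1 + 0 = 4 ≡ 0 (mod 2).
s = (0, 1, 1, 0)^T — this equals column 6 of H (binary 0110), so error is at position 6.
Correct: flip bit 6 of r = 110111001101100 to get c = 110110001101100.


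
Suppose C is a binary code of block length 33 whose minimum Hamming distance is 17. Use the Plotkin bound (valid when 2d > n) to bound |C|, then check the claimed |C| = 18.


Plotkin bound M ≤ 34; given |C| = 18 ≤ bound (satisfied).

Check applicability: 2d = 34, n = 33.
2d − n = 1 > 0, so Plotkin applies.
Compute d/(2d−n) = 17/1 ≈ 17.0000.
⌊d/(2d−n)⌋ = 17.
Plotkin bound: M ≤ 2·17 = 34.
Given |C| = 18, check: satisfied.
This |C| is below the Plotkin bound.


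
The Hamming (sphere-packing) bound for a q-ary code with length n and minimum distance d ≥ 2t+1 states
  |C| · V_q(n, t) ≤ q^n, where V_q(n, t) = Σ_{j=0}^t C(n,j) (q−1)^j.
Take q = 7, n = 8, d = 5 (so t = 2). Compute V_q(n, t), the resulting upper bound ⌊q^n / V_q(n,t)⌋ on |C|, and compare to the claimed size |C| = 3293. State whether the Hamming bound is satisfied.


V_q(n, t) = 1057, q^n = 5764801, Hamming bound = 5453, |C| = 3293 ≤ bound (satisfied).

Step 1: Compute V_q(n, t) = Σ_{j=0}^2 C(n, j) (q−1)^j.
  j = 0: C(8,0)·(6)^0 = 1·1 = 1.
  j = 1: C(8,1)·(6)^1 = 8·6 = 48.
  j = 2: C(8,2)·(6)^2 = 28·36 = 1008.
  V_q(n, t) = 1 + 48 + 1008 = 1057.
Step 2: q^n = 7^8 = 5764801.
Step 3: Hamming bound ⌊q^n / V_q(n,t)⌋ = ⌊5764801/1057⌋ = 5453.
Step 4: Compare |C| = 3293 to 5453: satisfied.
The claimed |C| lies below the Hamming bound.


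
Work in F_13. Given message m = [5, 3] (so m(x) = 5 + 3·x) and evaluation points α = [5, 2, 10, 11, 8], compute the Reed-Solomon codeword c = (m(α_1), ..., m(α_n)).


c = [7, 11, 9, 12, 3]

Message polynomial: m(x) = 5 + 3·x (mod 13).
For each evaluation point α_i, compute m(α_i) mod 13:
  α_1 = 5: Horner steps 3 → 7, so m(5) = 7.
  α_2 = 2: Horner steps 3 → 11, so m(2) = 11.
  α_3 = 10: Horner steps 3 → 9, so m(10) = 9.
  α_4 = 11: Horner steps 3 → 12, so m(11) = 12.
  α_5 = 8: Horner steps 3 → 3, so m(8) = 3.
Codeword c = [7, 11, 9, 12, 3] ∈ F_13^5.


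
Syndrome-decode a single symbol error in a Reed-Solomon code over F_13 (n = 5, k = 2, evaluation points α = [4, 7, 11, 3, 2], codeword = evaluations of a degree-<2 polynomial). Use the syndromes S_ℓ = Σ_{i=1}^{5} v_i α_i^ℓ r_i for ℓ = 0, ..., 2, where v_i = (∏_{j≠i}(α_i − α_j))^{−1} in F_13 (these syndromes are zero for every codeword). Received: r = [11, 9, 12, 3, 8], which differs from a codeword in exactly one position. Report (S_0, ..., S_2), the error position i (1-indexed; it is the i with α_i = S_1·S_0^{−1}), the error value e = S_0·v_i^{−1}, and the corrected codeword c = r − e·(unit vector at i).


S = (10, 6, 1), error at position 3, error magnitude e = 10, c = [11, 9, 2, 3, 8].

Step 1: column multipliers v_i = (∏_{j≠i}(α_i − α_j))^{−1} mod 13.
  i = 1 (α = 4): (4−7)(4−11)(4−3)(4−2) = (−3)·(−7)·1·2 = 42 ≡ 3, so v_1 = 3^{−1} = 9 (mod 13).
  i = 2 (α = 7): (7−4)(7−11)(7−3)(7−2) = 3·(−4)·4·5 = −240 ≡ 7, so v_2 = 7^{−1} = 2 (mod 13).
  i = 3 (α = 11): (11−4)(11−7)(11−3)(11−2) = 7·4·8·9 = 2016 ≡ 1, so v_3 = 1^{−1} = 1 (mod 13).
  i = 4 (α = 3): (3−4)(3−7)(3−11)(3−2) = (−1)·(−4)·(−8)·1 = −32 ≡ 7, so v_4 = 7^{−1} = 2 (mod 13).
  i = 5 (α = 2): (2−4)(2−7)(2−11)(2−3) = (−2)·(−5)·(−9)·(−1) = 90 ≡ 12, so v_5 = 12^{−1} = 12 (mod 13).
  v = [9, 2, 1, 2, 12].
Step 2: syndromes of r = [11, 9, 12, 3, 8] (all sums mod 13).
  S_0 = Σ v_i r_i = 9·11 + 2·9 + 1·12 + 2·3 + 12·8 = 231 ≡ 10.
  S_1 = Σ v_i α_i r_i = 9·4·11 + 2·7·9 + 1·11·12 + 2·3·3 + 12·2·8 = 864 ≡ 6.
  α_i^2 mod 13 = [3, 10, 4, 9, 4].
  S_2 = Σ v_i α_i^2 r_i = 9·3·11 + 2·10·9 + 1·4·12 + 2·9·3 + 12·4·8 = 963 ≡ 1.
  S = (10, 6, 1) ≠ 0, so r is not a codeword (an error is present).
Step 3: locate the error. For a single error e at position i, S_ℓ = v_i·e·α_i^ℓ, so α_err = S_1/S_0.
  S_0^{−1} = 10^{−1} = 4 (mod 13), so α_err = 6·4 = 24 ≡ 11 = α_3. Error position i = 3.
  Consistency check: S_2/S_1 = 1·11 = 11 ≡ 11 = α_err ✓ (single-error assumption holds).
Step 4: error magnitude e = S_0/v_3 = S_0·∏_{j≠3}(α_3 − α_j) = 10·1 = 10 ≡ 10 (mod 13).
Step 5: correct position 3: c_3 = r_3 − e = 12 − 10 ≡ 2 (mod 13). Hence c = [11, 9, 2, 3, 8].
  Check: interpolating c through the α_i gives m(x) = 5 + 8·x (degree < 2) with m(α_i) = c_i for every i, so c is indeed a codeword.


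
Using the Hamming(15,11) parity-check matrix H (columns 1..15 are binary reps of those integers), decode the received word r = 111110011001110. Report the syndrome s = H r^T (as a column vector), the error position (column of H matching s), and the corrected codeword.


s = (1, 1, 1, 1)^T, error position = 15, corrected codeword c = 111110011001111

Compute s = H r^T mod 2 one row at a time:
  s_1 = 1 + 1 + 0 + 0 + 1 + 1 + 1 + 0 = 5 ≡ 1 (mod 2).
  s_2 = 1 + 1 + 0 + 0 + 1 + 1 + 1 + 0 = 5 ≡ 1 (mod 2).
  s_3 = 1 + 1 + 0 + 0 + 0 + 0 + 1 + 0 = 3 ≡ 1 (mod 2).
  s_4 = 1 + 1 + 1 + 0 + 1 + 0 + 1 + 0 = 5 ≡ 1 (mod 2).
s = (1, 1, 1, 1)^T — this equals column 15 of H (binary 1111), so error is at position 15.
Correct: flip bit 15 of r = 111110011001110 to get c = 111110011001111.


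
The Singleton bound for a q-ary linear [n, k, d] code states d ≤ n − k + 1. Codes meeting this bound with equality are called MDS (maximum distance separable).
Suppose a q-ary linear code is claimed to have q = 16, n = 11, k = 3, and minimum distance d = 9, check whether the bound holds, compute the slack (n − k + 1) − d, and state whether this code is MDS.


Singleton RHS = n − k + 1 = 9, slack = 0, bound satisfied, MDS.

Singleton bound: d ≤ n − k + 1.
Here n = 11, k = 3, so n − k + 1 = 9.
Given d = 9, check d ≤ 9: YES.
Slack = (n − k + 1) − d = 0.
The code is MDS (slack = 0).
Description: the claimed parameters are [11, 3, 9]_16; such a code would be MDS (meets Singleton bound).


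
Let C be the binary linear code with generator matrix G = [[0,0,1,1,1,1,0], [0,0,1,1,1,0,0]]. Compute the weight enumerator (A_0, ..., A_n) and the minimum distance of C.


Weight distribution: A_0 = 1, A_1 = 1, A_3 = 1, A_4 = 1. Minimum distance d = 1.

Enumerate all 2^2 = 4 messages m ∈ F_2^2.
For each, compute codeword c = mG in F_2^7, then tally its weight.
  m = 00 → c = 0000000, weight = 0.
  m = 10 → c = 0011110, weight = 4.
  m = 01 → c = 0011100, weight = 3.
  m = 11 → c = 0000010, weight = 1.
Tally weights:
  weight 0: 1 codewords.
  weight 1: 1 codewords.
  weight 3: 1 codewords.
  weight 4: 1 codewords.
Minimum distance d = smallest w > 0 with A_w > 0 = 1.
Sanity: Σ A_w = 4 = 2^2 = 4 ✓.


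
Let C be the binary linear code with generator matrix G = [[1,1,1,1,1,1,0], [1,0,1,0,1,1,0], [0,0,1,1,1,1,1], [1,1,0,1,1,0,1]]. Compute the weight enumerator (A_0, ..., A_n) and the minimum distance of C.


Weight distribution: A_0 = 1, A_2 = 3, A_3 = 4, A_4 = 3, A_5 = 4, A_6 = 1. Minimum distance d = 2.

Enumerate all 2^4 = 16 messages m ∈ F_2^4.
For each, compute codeword c = mG in F_2^7, then tally its weight.
  m = 0000 → c = 0000000, weight = 0.
  m = 1000 → c = 1111110, weight = 6.
  m = 0100 → c = 1010110, weight = 4.
  m = 1100 → c = 0101000, weight = 2.
  m = 0010 → c = 0011111, weight = 5.
  m = 1010 → c = 1100001, weight = 3.
  m = 0110 → c = 1001001, weight = 3.
  m = 1110 → c = 0110111, weight = 5.
  m = 0001 → c = 1101101, weight = 5.
  m = 1001 → c = 0010011, weight = 3.
  m = 0101 → c = 0111011, weight = 5.
  m = 1101 → c = 1000101, weight = 3.
  m = 0011 → c = 1110010, weight = 4.
  m = 1011 → c = 0001100, weight = 2.
  m = 0111 → c = 0100100, weight = 2.
  m = 1111 → c = 1011010, weight = 4.
Tally weights:
  weight 0: 1 codewords.
  weight 2: 3 codewords.
  weight 3: 4 codewords.
  weight 4: 3 codewords.
  weight 5: 4 codewords.
  weight 6: 1 codewords.
Minimum distance d = smallest w > 0 with A_w > 0 = 2.
Sanity: Σ A_w = 16 = 2^4 = 16 ✓.


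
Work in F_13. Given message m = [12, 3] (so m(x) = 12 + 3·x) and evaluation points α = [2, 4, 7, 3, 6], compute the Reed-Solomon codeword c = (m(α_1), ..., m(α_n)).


c = [5, 11, 7, 8, 4]

Message polynomial: m(x) = 12 + 3·x (mod 13).
For each evaluation point α_i, compute m(α_i) mod 13:
  α_1 = 2: Horner steps 3 → 5, so m(2) = 5.
  α_2 = 4: Horner steps 3 → 11, so m(4) = 11.
  α_3 = 7: Horner steps 3 → 7, so m(7) = 7.
  α_4 = 3: Horner steps 3 → 8, so m(3) = 8.
  α_5 = 6: Horner steps 3 → 4, so m(6) = 4.
Codeword c = [5, 11, 7, 8, 4] ∈ F_13^5.


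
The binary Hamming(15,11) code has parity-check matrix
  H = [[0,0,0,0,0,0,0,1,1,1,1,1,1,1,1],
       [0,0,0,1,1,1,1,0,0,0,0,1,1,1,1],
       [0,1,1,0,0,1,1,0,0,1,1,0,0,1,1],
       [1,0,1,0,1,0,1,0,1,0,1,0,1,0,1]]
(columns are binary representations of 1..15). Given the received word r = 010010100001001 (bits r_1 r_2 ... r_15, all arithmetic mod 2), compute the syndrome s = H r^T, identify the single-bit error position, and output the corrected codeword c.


s = (0, 0, 1, 1)^T, error position = 3, corrected codeword c = 011010100001001

Compute s = H r^T mod 2 one row at a time:
  s_1 = 0 + 0 + 0 + 0 + 1 + 0 + 0 + 1 = 2 ≡ 0 (mod 2).
  s_2 = 0 + 1 + 0 + 1 + 1 + 0 + 0 + 1 = 4 ≡ 0 (mod 2).
  s_3 = 1 + 0 + 0 + 1 + 0 + 0 + 0 + 1 = 3 ≡ 1 (mod 2).
  s_4 = 0 + 0 + 1 + 1 + 0 + 0 + 0 + 1 = 3 ≡ 1 (mod 2).
s = (0, 0, 1, 1)^T — this equals column 3 of H (binary 0011), so error is at position 3.
Correct: flip bit 3 of r = 010010100001001 to get c = 011010100001001.


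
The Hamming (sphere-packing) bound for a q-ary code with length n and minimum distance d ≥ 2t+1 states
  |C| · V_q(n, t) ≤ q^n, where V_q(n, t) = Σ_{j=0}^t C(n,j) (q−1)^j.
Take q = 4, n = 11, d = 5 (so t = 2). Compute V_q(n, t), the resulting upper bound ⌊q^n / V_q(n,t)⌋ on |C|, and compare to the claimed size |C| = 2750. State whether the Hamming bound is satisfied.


V_q(n, t) = 529, q^n = 4194304, Hamming bound = 7928, |C| = 2750 ≤ bound (satisfied).

Step 1: Compute V_q(n, t) = Σ_{j=0}^2 C(n, j) (q−1)^j.
  j = 0: C(11,0)·(3)^0 = 1·1 = 1.
  j = 1: C(11,1)·(3)^1 = 11·3 = 33.
  j = 2: C(11,2)·(3)^2 = 55·9 = 495.
  V_q(n, t) = 1 + 33 + 495 = 529.
Step 2: q^n = 4^11 = 4194304.
Step 3: Hamming bound ⌊q^n / V_q(n,t)⌋ = ⌊4194304/529⌋ = 7928.
Step 4: Compare |C| = 2750 to 7928: satisfied.
The claimed |C| lies below the Hamming bound.


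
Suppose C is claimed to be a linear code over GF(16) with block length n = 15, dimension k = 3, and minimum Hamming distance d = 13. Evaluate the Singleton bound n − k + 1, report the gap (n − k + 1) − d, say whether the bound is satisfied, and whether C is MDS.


Singleton RHS = n − k + 1 = 13, slack = 0, bound satisfied, MDS.

Singleton bound: d ≤ n − k + 1.
Here n = 15, k = 3, so n − k + 1 = 13.
Given d = 13, check d ≤ 13: YES.
Slack = (n − k + 1) − d = 0.
The code is MDS (slack = 0).
Description: the claimed parameters are [15, 3, 13]_16; such a code would be MDS (meets Singleton bound).


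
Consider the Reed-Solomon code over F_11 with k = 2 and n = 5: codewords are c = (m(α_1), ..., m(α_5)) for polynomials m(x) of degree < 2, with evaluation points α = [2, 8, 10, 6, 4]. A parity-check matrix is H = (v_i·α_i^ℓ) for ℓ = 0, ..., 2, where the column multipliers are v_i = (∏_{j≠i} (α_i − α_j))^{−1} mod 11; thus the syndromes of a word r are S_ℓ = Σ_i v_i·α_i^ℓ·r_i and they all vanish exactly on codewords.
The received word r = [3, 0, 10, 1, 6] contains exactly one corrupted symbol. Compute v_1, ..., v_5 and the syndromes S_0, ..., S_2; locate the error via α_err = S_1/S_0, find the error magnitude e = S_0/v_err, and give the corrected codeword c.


S = (5, 9, 3), error at position 5, error magnitude e = 4, c = [3, 0, 10, 1, 2].

Step 1: column multipliers v_i = (∏_{j≠i}(α_i − α_j))^{−1} mod 11.
  i = 1 (α = 2): (2−8)(2−10)(2−6)(2−4) = (−6)·(−8)·(−4)·(−2) = 384 ≡ 10, so v_1 = 10^{−1} = 10 (mod 11).
  i = 2 (α = 8): (8−2)(8−10)(8−6)(8−4) = 6·(−2)·2·4 = −96 ≡ 3, so v_2 = 3^{−1} = 4 (mod 11).
  i = 3 (α = 10): (10−2)(10−8)(10−6)(10−4) = 8·2·4·6 = 384 ≡ 10, so v_3 = 10^{−1} = 10 (mod 11).
  i = 4 (α = 6): (6−2)(6−8)(6−10)(6−4) = 4·(−2)·(−4)·2 = 64 ≡ 9, so v_4 = 9^{−1} = 5 (mod 11).
  i = 5 (α = 4): (4−2)(4−8)(4−10)(4−6) = 2·(−4)·(−6)·(−2) = −96 ≡ 3, so v_5 = 3^{−1} = 4 (mod 11).
  v = [10, 4, 10, 5, 4].
Step 2: syndromes of r = [3, 0, 10, 1, 6] (all sums mod 11).
  S_0 = Σ v_i r_i = 10·3 + 4·0 + 10·10 + 5·1 + 4·6 = 159 ≡ 5.
  S_1 = Σ v_i α_i r_i = 10·2·3 + 4·8·0 + 10·10·10 + 5·6·1 + 4·4·6 = 1186 ≡ 9.
  α_i^2 mod 11 = [4, 9, 1, 3, 5].
  S_2 = Σ v_i α_i^2 r_i = 10·4·3 + 4·9·0 + 10·1·10 + 5·3·1 + 4·5·6 = 355 ≡ 3.
  S = (5, 9, 3) ≠ 0, so r is not a codeword (an error is present).
Step 3: locate the error. For a single error e at position i, S_ℓ = v_i·e·α_i^ℓ, so α_err = S_1/S_0.
  S_0^{−1} = 5^{−1} = 9 (mod 11), so α_err = 9·9 = 81 ≡ 4 = α_5. Error position i = 5.
  Consistency check: S_2/S_1 = 3·5 = 15 ≡ 4 = α_err ✓ (single-error assumption holds).
Step 4: error magnitude e = S_0/v_5 = S_0·∏_{j≠5}(α_5 − α_j) = 5·3 = 15 ≡ 4 (mod 11).
Step 5: correct position 5: c_5 = r_5 − e = 6 − 4 ≡ 2 (mod 11). Hence c = [3, 0, 10, 1, 2].
  Check: interpolating c through the α_i gives m(x) = 4 + 5·x (degree < 2) with m(α_i) = c_i for every i, so c is indeed a codeword.


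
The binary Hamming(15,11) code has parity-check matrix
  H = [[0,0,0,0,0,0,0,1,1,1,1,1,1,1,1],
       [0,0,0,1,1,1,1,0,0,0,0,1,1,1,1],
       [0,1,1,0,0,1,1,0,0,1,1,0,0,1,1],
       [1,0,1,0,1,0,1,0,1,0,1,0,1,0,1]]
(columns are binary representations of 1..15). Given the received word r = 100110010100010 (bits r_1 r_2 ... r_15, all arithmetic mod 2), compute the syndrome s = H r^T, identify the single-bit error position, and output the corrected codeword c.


s = (1, 1, 0, 0)^T, error position = 12, corrected codeword c = 100110010101010

Compute s = H r^T mod 2 one row at a time:
  s_1 = 1 + 0 + 1 + 0 + 0 + 0 + 1 + 0 = 3 ≡ 1 (mod 2).
  s_2 = 1 + 1 + 0 + 0 + 0 + 0 + 1 + 0 = 3 ≡ 1 (mod 2).
  s_3 = 0 + 0 + 0 + 0 + 1 + 0 + 1 + 0 = 2 ≡ 0 (mod 2).
  s_4 = 1 + 0 + 1 + 0 + 0 + 0 + 0 + 0 = 2 ≡ 0 (mod 2).
s = (1, 1, 0, 0)^T — this equals column 12 of H (binary 1100), so error is at position 12.
Correct: flip bit 12 of r = 100110010100010 to get c = 100110010101010.


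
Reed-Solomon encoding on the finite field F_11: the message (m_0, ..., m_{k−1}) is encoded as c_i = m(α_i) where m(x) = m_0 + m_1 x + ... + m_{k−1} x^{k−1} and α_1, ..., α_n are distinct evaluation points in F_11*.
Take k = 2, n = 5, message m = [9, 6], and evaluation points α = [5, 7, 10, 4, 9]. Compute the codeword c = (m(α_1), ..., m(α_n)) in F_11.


c = [6, 7, 3, 0, 8]

Message polynomial: m(x) = 9 + 6·x (mod 11).
For each evaluation point α_i, compute m(α_i) mod 11:
  α_1 = 5: Horner steps 6 → 6, so m(5) = 6.
  α_2 = 7: Horner steps 6 → 7, so m(7) = 7.
  α_3 = 10: Horner steps 6 → 3, so m(10) = 3.
  α_4 = 4: Horner steps 6 → 0, so m(4) = 0.
  α_5 = 9: Horner steps 6 → 8, so m(9) = 8.
Codeword c = [6, 7, 3, 0, 8] ∈ F_11^5.


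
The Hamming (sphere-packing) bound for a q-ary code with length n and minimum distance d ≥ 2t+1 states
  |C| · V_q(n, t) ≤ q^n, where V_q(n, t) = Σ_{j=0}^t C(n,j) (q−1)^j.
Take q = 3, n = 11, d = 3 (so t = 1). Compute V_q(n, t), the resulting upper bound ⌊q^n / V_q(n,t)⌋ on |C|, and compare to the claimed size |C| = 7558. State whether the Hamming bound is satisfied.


V_q(n, t) = 23, q^n = 177147, Hamming bound = 7702, |C| = 7558 ≤ bound (satisfied).

Step 1: Compute V_q(n, t) = Σ_{j=0}^1 C(n, j) (q−1)^j.
  j = 0: C(11,0)·(2)^0 = 1·1 = 1.
  j = 1: C(11,1)·(2)^1 = 11·2 = 22.
  V_q(n, t) = 1 + 22 = 23.
Step 2: q^n = 3^11 = 177147.
Step 3: Hamming bound ⌊q^n / V_q(n,t)⌋ = ⌊177147/23⌋ = 7702.
Step 4: Compare |C| = 7558 to 7702: satisfied.
The claimed |C| lies below the Hamming bound.


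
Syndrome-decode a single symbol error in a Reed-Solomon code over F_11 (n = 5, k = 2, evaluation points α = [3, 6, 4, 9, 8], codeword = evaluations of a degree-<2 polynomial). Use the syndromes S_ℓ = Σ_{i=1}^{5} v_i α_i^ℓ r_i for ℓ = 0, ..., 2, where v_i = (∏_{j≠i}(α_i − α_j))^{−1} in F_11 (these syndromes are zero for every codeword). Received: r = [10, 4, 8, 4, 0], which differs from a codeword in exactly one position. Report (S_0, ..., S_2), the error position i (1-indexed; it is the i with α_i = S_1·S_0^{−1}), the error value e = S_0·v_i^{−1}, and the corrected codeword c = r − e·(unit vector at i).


S = (3, 5, 1), error at position 4, error magnitude e = 6, c = [10, 4, 8, 9, 0].

Step 1: column multipliers v_i = (∏_{j≠i}(α_i − α_j))^{−1} mod 11.
  i = 1 (α = 3): (3−6)(3−4)(3−9)(3−8) = (−3)·(−1)·(−6)·(−5) = 90 ≡ 2, so v_1 = 2^{−1} = 6 (mod 11).
  i = 2 (α = 6): (6−3)(6−4)(6−9)(6−8) = 3·2·(−3)·(−2) = 36 ≡ 3, so v_2 = 3^{−1} = 4 (mod 11).
  i = 3 (α = 4): (4−3)(4−6)(4−9)(4−8) = 1·(−2)·(−5)·(−4) = −40 ≡ 4, so v_3 = 4^{−1} = 3 (mod 11).
  i = 4 (α = 9): (9−3)(9−6)(9−4)(9−8) = 6·3·5·1 = 90 ≡ 2, so v_4 = 2^{−1} = 6 (mod 11).
  i = 5 (α = 8): (8−3)(8−6)(8−4)(8−9) = 5·2·4·(−1) = −40 ≡ 4, so v_5 = 4^{−1} = 3 (mod 11).
  v = [6, 4, 3, 6, 3].
Step 2: syndromes of r = [10, 4, 8, 4, 0] (all sums mod 11).
  S_0 = Σ v_i r_i = 6·10 + 4·4 + 3·8 + 6·4 + 3·0 = 124 ≡ 3.
  S_1 = Σ v_i α_i r_i = 6·3·10 + 4·6·4 + 3·4·8 + 6·9·4 + 3·8·0 = 588 ≡ 5.
  α_i^2 mod 11 = [9, 3, 5, 4, 9].
  S_2 = Σ v_i α_i^2 r_i = 6·9·10 + 4·3·4 + 3·5·8 + 6·4·4 + 3·9·0 = 804 ≡ 1.
  S = (3, 5, 1) ≠ 0, so r is not a codeword (an error is present).
Step 3: locate the error. For a single error e at position i, S_ℓ = v_i·e·α_i^ℓ, so α_err = S_1/S_0.
  S_0^{−1} = 3^{−1} = 4 (mod 11), so α_err = 5·4 = 20 ≡ 9 = α_4. Error position i = 4.
  Consistency check: S_2/S_1 = 1·9 = 9 ≡ 9 = α_err ✓ (single-error assumption holds).
Step 4: error magnitude e = S_0/v_4 = S_0·∏_{j≠4}(α_4 − α_j) = 3·2 = 6 ≡ 6 (mod 11).
Step 5: correct position 4: c_4 = r_4 − e = 4 − 6 ≡ 9 (mod 11). Hence c = [10, 4, 8, 9, 0].
  Check: interpolating c through the α_i gives m(x) = 5 + 9·x (degree < 2) with m(α_i) = c_i for every i, so c is indeed a codeword.


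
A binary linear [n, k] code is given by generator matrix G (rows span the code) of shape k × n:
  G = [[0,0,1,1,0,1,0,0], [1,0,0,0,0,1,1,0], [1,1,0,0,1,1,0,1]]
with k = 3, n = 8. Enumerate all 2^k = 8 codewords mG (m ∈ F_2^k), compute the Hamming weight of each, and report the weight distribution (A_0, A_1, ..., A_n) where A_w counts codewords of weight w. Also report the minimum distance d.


Weight distribution: A_0 = 1, A_3 = 2, A_4 = 2, A_5 = 1, A_6 = 1, A_7 = 1. Minimum distance d = 3.

Enumerate all 2^3 = 8 messages m ∈ F_2^3.
For each, compute codeword c = mG in F_2^8, then tally its weight.
  m = 000 → c = 00000000, weight = 0.
  m = 100 → c = 00110100, weight = 3.
  m = 010 → c = 10000110, weight = 3.
  m = 110 → c = 10110010, weight = 4.
  m = 001 → c = 11001101, weight = 5.
  m = 101 → c = 11111001, weight = 6.
  m = 011 → c = 01001011, weight = 4.
  m = 111 → c = 01111111, weight = 7.
Tally weights:
  weight 0: 1 codewords.
  weight 3: 2 codewords.
  weight 4: 2 codewords.
  weight 5: 1 codewords.
  weight 6: 1 codewords.
  weight 7: 1 codewords.
Minimum distance d = smallest w > 0 with A_w > 0 = 3.
Sanity: Σ A_w = 8 = 2^3 = 8 ✓.


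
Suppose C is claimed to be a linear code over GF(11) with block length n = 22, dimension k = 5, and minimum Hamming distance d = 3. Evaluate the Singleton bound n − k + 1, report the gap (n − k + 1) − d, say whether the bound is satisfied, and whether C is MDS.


Singleton RHS = n − k + 1 = 18, slack = 15, bound satisfied, not MDS.

Singleton bound: d ≤ n − k + 1.
Here n = 22, k = 5, so n − k + 1 = 18.
Given d = 3, check d ≤ 18: YES.
Slack = (n − k + 1) − d = 15.
The code is NOT MDS (slack = 15 > 0).
Description: the claimed parameters are [22, 5, 3]_11; such a code would be non-MDS.


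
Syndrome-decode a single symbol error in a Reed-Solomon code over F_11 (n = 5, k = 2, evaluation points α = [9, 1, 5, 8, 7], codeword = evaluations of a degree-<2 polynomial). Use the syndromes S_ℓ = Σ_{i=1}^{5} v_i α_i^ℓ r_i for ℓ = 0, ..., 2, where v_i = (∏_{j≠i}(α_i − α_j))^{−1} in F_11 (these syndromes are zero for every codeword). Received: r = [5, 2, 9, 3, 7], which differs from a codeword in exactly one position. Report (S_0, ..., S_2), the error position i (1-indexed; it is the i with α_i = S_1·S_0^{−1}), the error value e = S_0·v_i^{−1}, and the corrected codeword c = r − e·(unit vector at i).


S = (8, 9, 6), error at position 4, error magnitude e = 8, c = [5, 2, 9, 6, 7].

Step 1: column multipliers v_i = (∏_{j≠i}(α_i − α_j))^{−1} mod 11.
  i = 1 (α = 9): (9−1)(9−5)(9−8)(9−7) = 8·4·1·2 = 64 ≡ 9, so v_1 = 9^{−1} = 5 (mod 11).
  i = 2 (α = 1): (1−9)(1−5)(1−8)(1−7) = (−8)·(−4)·(−7)·(−6) = 1344 ≡ 2, so v_2 = 2^{−1} = 6 (mod 11).
  i = 3 (α = 5): (5−9)(5−1)(5−8)(5−7) = (−4)·4·(−3)·(−2) = −96 ≡ 3, so v_3 = 3^{−1} = 4 (mod 11).
  i = 4 (α = 8): (8−9)(8−1)(8−5)(8−7) = (−1)·7·3·1 = −21 ≡ 1, so v_4 = 1^{−1} = 1 (mod 11).
  i = 5 (α = 7): (7−9)(7−1)(7−5)(7−8) = (−2)·6·2·(−1) = 24 ≡ 2, so v_5 = 2^{−1} = 6 (mod 11).
  v = [5, 6, 4, 1, 6].
Step 2: syndromes of r = [5, 2, 9, 3, 7] (all sums mod 11).
  S_0 = Σ v_i r_i = 5·5 + 6·2 + 4·9 + 1·3 + 6·7 = 118 ≡ 8.
  S_1 = Σ v_i α_i r_i = 5·9·5 + 6·1·2 + 4·5·9 + 1·8·3 + 6·7·7 = 735 ≡ 9.
  α_i^2 mod 11 = [4, 1, 3, 9, 5].
  S_2 = Σ v_i α_i^2 r_i = 5·4·5 + 6·1·2 + 4·3·9 + 1·9·3 + 6·5·7 = 457 ≡ 6.
  S = (8, 9, 6) ≠ 0, so r is not a codeword (an error is present).
Step 3: locate the error. For a single error e at position i, S_ℓ = v_i·e·α_i^ℓ, so α_err = S_1/S_0.
  S_0^{−1} = 8^{−1} = 7 (mod 11), so α_err = 9·7 = 63 ≡ 8 = α_4. Error position i = 4.
  Consistency check: S_2/S_1 = 6·5 = 30 ≡ 8 = α_err ✓ (single-error assumption holds).
Step 4: error magnitude e = S_0/v_4 = S_0·∏_{j≠4}(α_4 − α_j) = 8·1 = 8 ≡ 8 (mod 11).
Step 5: correct position 4: c_4 = r_4 − e = 3 − 8 ≡ 6 (mod 11). Hence c = [5, 2, 9, 6, 7].
  Check: interpolating c through the α_i gives m(x) = 3 + 10·x (degree < 2) with m(α_i) = c_i for every i, so c is indeed a codeword.


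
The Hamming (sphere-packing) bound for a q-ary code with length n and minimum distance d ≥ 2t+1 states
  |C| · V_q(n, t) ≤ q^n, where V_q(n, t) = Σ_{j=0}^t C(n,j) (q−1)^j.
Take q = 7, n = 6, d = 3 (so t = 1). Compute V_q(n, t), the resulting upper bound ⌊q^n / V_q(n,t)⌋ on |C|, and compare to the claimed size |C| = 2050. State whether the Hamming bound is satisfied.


V_q(n, t) = 37, q^n = 117649, Hamming bound = 3179, |C| = 2050 ≤ bound (satisfied).

Step 1: Compute V_q(n, t) = Σ_{j=0}^1 C(n, j) (q−1)^j.
  j = 0: C(6,0)·(6)^0 = 1·1 = 1.
  j = 1: C(6,1)·(6)^1 = 6·6 = 36.
  V_q(n, t) = 1 + 36 = 37.
Step 2: q^n = 7^6 = 117649.
Step 3: Hamming bound ⌊q^n / V_q(n,t)⌋ = ⌊117649/37⌋ = 3179.
Step 4: Compare |C| = 2050 to 3179: satisfied.
The claimed |C| lies below the Hamming bound.


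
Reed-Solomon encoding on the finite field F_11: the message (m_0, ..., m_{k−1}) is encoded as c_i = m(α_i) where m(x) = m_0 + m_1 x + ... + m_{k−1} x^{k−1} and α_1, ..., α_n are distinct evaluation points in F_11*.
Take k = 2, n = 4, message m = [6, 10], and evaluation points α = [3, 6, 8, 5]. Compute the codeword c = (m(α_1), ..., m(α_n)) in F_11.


c = [3, 0, 9, 1]

Message polynomial: m(x) = 6 + 10·x (mod 11).
For each evaluation point α_i, compute m(α_i) mod 11:
  α_1 = 3: Horner steps 10 → 3, so m(3) = 3.
  α_2 = 6: Horner steps 10 → 0, so m(6) = 0.
  α_3 = 8: Horner steps 10 → 9, so m(8) = 9.
  α_4 = 5: Horner steps 10 → 1, so m(5) = 1.
Codeword c = [3, 0, 9, 1] ∈ F_11^4.


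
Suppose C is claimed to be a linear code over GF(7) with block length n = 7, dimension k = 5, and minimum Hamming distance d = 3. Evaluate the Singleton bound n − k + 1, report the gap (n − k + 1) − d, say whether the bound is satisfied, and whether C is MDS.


Singleton RHS = n − k + 1 = 3, slack = 0, bound satisfied, MDS.

Singleton bound: d ≤ n − k + 1.
Here n = 7, k = 5, so n − k + 1 = 3.
Given d = 3, check d ≤ 3: YES.
Slack = (n − k + 1) − d = 0.
The code is MDS (slack = 0).
Description: the claimed parameters are [7, 5, 3]_7; such a code would be MDS (meets Singleton bound).


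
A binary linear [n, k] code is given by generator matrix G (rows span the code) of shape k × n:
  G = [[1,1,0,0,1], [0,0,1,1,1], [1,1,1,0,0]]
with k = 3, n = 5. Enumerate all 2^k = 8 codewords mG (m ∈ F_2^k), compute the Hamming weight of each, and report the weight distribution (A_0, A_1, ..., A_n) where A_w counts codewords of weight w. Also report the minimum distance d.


Weight distribution: A_0 = 1, A_1 = 1, A_2 = 1, A_3 = 3, A_4 = 2. Minimum distance d = 1.

Enumerate all 2^3 = 8 messages m ∈ F_2^3.
For each, compute codeword c = mG in F_2^5, then tally its weight.
  m = 000 → c = 00000, weight = 0.
  m = 100 → c = 11001, weight = 3.
  m = 010 → c = 00111, weight = 3.
  m = 110 → c = 11110, weight = 4.
  m = 001 → c = 11100, weight = 3.
  m = 101 → c = 00101, weight = 2.
  m = 011 → c = 11011, weight = 4.
  m = 111 → c = 00010, weight = 1.
Tally weights:
  weight 0: 1 codewords.
  weight 1: 1 codewords.
  weight 2: 1 codewords.
  weight 3: 3 codewords.
  weight 4: 2 codewords.
Minimum distance d = smallest w > 0 with A_w > 0 = 1.
Sanity: Σ A_w = 8 = 2^3 = 8 ✓.


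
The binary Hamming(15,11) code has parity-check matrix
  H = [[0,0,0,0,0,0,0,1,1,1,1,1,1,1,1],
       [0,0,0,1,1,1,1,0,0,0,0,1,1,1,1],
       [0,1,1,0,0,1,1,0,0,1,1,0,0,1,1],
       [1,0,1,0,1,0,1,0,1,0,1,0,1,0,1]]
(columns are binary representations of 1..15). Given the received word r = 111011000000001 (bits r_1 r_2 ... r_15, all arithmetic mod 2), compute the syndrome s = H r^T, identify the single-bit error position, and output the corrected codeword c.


s = (1, 1, 0, 0)^T, error position = 12, corrected codeword c = 111011000001001

Compute s = H r^T mod 2 one row at a time:
  s_1 = 0 + 0 + 0 + 0 + 0 + 0 + 0 + 1 = 1 ≡ 1 (mod 2).
  s_2 = 0 + 1 + 1 + 0 + 0 + 0 + 0 + 1 = 3 ≡ 1 (mod 2).
  s_3 = 1 + 1 + 1 + 0 + 0 + 0 + 0 + 1 = 4 ≡ 0 (mod 2).
  s_4 = 1 + 1 + 1 + 0 + 0 + 0 + 0 + 1 = 4 ≡ 0 (mod 2).
s = (1, 1, 0, 0)^T — this equals column 12 of H (binary 1100), so error is at position 12.
Correct: flip bit 12 of r = 111011000000001 to get c = 111011000001001.


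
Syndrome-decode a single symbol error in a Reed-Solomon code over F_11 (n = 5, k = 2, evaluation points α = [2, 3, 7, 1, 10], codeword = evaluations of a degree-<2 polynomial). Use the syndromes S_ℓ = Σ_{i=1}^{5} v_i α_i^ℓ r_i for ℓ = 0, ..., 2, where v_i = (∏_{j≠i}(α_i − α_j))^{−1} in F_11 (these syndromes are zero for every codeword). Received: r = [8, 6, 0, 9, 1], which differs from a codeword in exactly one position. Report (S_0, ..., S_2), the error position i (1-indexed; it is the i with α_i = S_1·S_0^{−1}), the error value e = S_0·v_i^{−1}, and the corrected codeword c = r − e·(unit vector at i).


S = (7, 3, 6), error at position 1, error magnitude e = 6, c = [2, 6, 0, 9, 1].

Step 1: column multipliers v_i = (∏_{j≠i}(α_i − α_j))^{−1} mod 11.
  i = 1 (α = 2): (2−3)(2−7)(2−1)(2−10) = (−1)·(−5)·1·(−8) = −40 ≡ 4, so v_1 = 4^{−1} = 3 (mod 11).
  i = 2 (α = 3): (3−2)(3−7)(3−1)(3−10) = 1·(−4)·2·(−7) = 56 ≡ 1, so v_2 = 1^{−1} = 1 (mod 11).
  i = 3 (α = 7): (7−2)(7−3)(7−1)(7−10) = 5·4·6·(−3) = −360 ≡ 3, so v_3 = 3^{−1} = 4 (mod 11).
  i = 4 (α = 1): (1−2)(1−3)(1−7)(1−10) = (−1)·(−2)·(−6)·(−9) = 108 ≡ 9, so v_4 = 9^{−1} = 5 (mod 11).
  i = 5 (α = 10): (10−2)(10−3)(10−7)(10−1) = 8·7·3·9 = 1512 ≡ 5, so v_5 = 5^{−1} = 9 (mod 11).
  v = [3, 1, 4, 5, 9].
Step 2: syndromes of r = [8, 6, 0, 9, 1] (all sums mod 11).
  S_0 = Σ v_i r_i = 3·8 + 1·6 + 4·0 + 5·9 + 9·1 = 84 ≡ 7.
  S_1 = Σ v_i α_i r_i = 3·2·8 + 1·3·6 + 4·7·0 + 5·1·9 + 9·10·1 = 201 ≡ 3.
  α_i^2 mod 11 = [4, 9, 5, 1, 1].
  S_2 = Σ v_i α_i^2 r_i = 3·4·8 + 1·9·6 + 4·5·0 + 5·1·9 + 9·1·1 = 204 ≡ 6.
  S = (7, 3, 6) ≠ 0, so r is not a codeword (an error is present).
Step 3: locate the error. For a single error e at position i, S_ℓ = v_i·e·α_i^ℓ, so α_err = S_1/S_0.
  S_0^{−1} = 7^{−1} = 8 (mod 11), so α_err = 3·8 = 24 ≡ 2 = α_1. Error position i = 1.
  Consistency check: S_2/S_1 = 6·4 = 24 ≡ 2 = α_err ✓ (single-error assumption holds).
Step 4: error magnitude e = S_0/v_1 = S_0·∏_{j≠1}(α_1 − α_j) = 7·4 = 28 ≡ 6 (mod 11).
Step 5: correct position 1: c_1 = r_1 − e = 8 − 6 ≡ 2 (mod 11). Hence c = [2, 6, 0, 9, 1].
  Check: interpolating c through the α_i gives m(x) = 5 + 4·x (degree < 2) with m(α_i) = c_i for every i, so c is indeed a codeword.


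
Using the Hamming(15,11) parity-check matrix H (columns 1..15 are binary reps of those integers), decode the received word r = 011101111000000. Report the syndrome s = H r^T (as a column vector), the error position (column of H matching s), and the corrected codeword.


s = (0, 1, 0, 1)^T, error position = 5, corrected codeword c = 011111111000000

Compute s = H r^T mod 2 one row at a time:
  s_1 = 1 + 1 + 0 + 0 + 0 + 0 + 0 + 0 = 2 ≡ 0 (mod 2).
  s_2 = 1 + 0 + 1 + 1 + 0 + 0 + 0 + 0 = 3 ≡ 1 (mod 2).
  s_3 = 1 + 1 + 1 + 1 + 0 + 0 + 0 + 0 = 4 ≡ 0 (mod 2).
  s_4 = 0 + 1 + 0 + 1 + 1 + 0 + 0 + 0 = 3 ≡ 1 (mod 2).
s = (0, 1, 0, 1)^T — this equals column 5 of H (binary 0101), so error is at position 5.
Correct: flip bit 5 of r = 011101111000000 to get c = 011111111000000.


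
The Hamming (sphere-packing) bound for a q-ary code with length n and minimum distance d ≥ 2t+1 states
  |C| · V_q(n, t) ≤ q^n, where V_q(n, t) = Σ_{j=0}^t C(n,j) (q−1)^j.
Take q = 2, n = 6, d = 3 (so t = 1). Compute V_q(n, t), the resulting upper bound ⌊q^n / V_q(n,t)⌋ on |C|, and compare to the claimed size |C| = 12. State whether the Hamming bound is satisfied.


V_q(n, t) = 7, q^n = 64, Hamming bound = 9, |C| = 12 > bound (violated).

Step 1: Compute V_q(n, t) = Σ_{j=0}^1 C(n, j) (q−1)^j.
  j = 0: C(6,0)·(1)^0 = 1·1 = 1.
  j = 1: C(6,1)·(1)^1 = 6·1 = 6.
  V_q(n, t) = 1 + 6 = 7.
Step 2: q^n = 2^6 = 64.
Step 3: Hamming bound ⌊q^n / V_q(n,t)⌋ = ⌊64/7⌋ = 9.
Step 4: Compare |C| = 12 to 9: violated.
The claimed |C| lies above the Hamming bound, so no 2-ary code of length 6 with d ≥ 3 can have 12 codewords.


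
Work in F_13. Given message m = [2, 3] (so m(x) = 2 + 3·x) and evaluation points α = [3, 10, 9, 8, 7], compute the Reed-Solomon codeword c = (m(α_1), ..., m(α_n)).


c = [11, 6, 3, 0, 10]

Message polynomial: m(x) = 2 + 3·x (mod 13).
For each evaluation point α_i, compute m(α_i) mod 13:
  α_1 = 3: Horner steps 3 → 11, so m(3) = 11.
  α_2 = 10: Horner steps 3 → 6, so m(10) = 6.
  α_3 = 9: Horner steps 3 → 3, so m(9) = 3.
  α_4 = 8: Horner steps 3 → 0, so m(8) = 0.
  α_5 = 7: Horner steps 3 → 10, so m(7) = 10.
Codeword c = [11, 6, 3, 0, 10] ∈ F_13^5.


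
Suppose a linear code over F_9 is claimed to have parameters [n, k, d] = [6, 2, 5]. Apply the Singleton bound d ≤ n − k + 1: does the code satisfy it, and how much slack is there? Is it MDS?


Singleton RHS = n − k + 1 = 5, slack = 0, bound satisfied, MDS.

Singleton bound: d ≤ n − k + 1.
Here n = 6, k = 2, so n − k + 1 = 5.
Given d = 5, check d ≤ 5: YES.
Slack = (n − k + 1) − d = 0.
The code is MDS (slack = 0).
Description: the claimed parameters are [6, 2, 5]_9; such a code would be MDS (meets Singleton bound).


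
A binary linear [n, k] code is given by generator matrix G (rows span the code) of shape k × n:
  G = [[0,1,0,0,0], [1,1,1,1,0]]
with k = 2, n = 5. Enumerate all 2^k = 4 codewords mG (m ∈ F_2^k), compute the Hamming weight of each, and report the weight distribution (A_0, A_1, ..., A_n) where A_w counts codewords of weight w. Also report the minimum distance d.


Weight distribution: A_0 = 1, A_1 = 1, A_3 = 1, A_4 = 1. Minimum distance d = 1.

Enumerate all 2^2 = 4 messages m ∈ F_2^2.
For each, compute codeword c = mG in F_2^5, then tally its weight.
  m = 00 → c = 00000, weight = 0.
  m = 10 → c = 01000, weight = 1.
  m = 01 → c = 11110, weight = 4.
  m = 11 → c = 10110, weight = 3.
Tally weights:
  weight 0: 1 codewords.
  weight 1: 1 codewords.
  weight 3: 1 codewords.
  weight 4: 1 codewords.
Minimum distance d = smallest w > 0 with A_w > 0 = 1.
Sanity: Σ A_w = 4 = 2^2 = 4 ✓.


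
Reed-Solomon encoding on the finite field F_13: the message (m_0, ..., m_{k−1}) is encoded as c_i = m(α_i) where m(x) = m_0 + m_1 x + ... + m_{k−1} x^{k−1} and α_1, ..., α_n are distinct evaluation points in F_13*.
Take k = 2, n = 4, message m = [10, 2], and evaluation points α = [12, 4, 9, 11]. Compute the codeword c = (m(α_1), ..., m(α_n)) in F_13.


c = [8, 5, 2, 6]

Message polynomial: m(x) = 10 + 2·x (mod 13).
For each evaluation point α_i, compute m(α_i) mod 13:
  α_1 = 12: Horner steps 2 → 8, so m(12) = 8.
  α_2 = 4: Horner steps 2 → 5, so m(4) = 5.
  α_3 = 9: Horner steps 2 → 2, so m(9) = 2.
  α_4 = 11: Horner steps 2 → 6, so m(11) = 6.
Codeword c = [8, 5, 2, 6] ∈ F_13^4.


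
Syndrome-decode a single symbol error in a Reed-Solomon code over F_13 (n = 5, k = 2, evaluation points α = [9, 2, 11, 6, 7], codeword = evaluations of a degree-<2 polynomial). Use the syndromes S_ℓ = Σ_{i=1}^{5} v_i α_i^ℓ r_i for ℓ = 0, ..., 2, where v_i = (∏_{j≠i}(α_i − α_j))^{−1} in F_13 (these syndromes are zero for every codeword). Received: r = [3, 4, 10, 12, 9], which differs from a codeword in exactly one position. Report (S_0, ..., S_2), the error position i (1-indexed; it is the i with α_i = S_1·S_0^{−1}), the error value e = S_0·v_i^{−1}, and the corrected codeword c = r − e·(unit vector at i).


S = (7, 1, 2), error at position 2, error magnitude e = 6, c = [3, 11, 10, 12, 9].

Step 1: column multipliers v_i = (∏_{j≠i}(α_i − α_j))^{−1} mod 13.
  i = 1 (α = 9): (9−2)(9−11)(9−6)(9−7) = 7·(−2)·3·2 = −84 ≡ 7, so v_1 = 7^{−1} = 2 (mod 13).
  i = 2 (α = 2): (2−9)(2−11)(2−6)(2−7) = (−7)·(−9)·(−4)·(−5) = 1260 ≡ 12, so v_2 = 12^{−1} = 12 (mod 13).
  i = 3 (α = 11): (11−9)(11−2)(11−6)(11−7) = 2·9·5·4 = 360 ≡ 9, so v_3 = 9^{−1} = 3 (mod 13).
  i = 4 (α = 6): (6−9)(6−2)(6−11)(6−7) = (−3)·4·(−5)·(−1) = −60 ≡ 5, so v_4 = 5^{−1} = 8 (mod 13).
  i = 5 (α = 7): (7−9)(7−2)(7−11)(7−6) = (−2)·5·(−4)·1 = 40 ≡ 1, so v_5 = 1^{−1} = 1 (mod 13).
  v = [2, 12, 3, 8, 1].
Step 2: syndromes of r = [3, 4, 10, 12, 9] (all sums mod 13).
  S_0 = Σ v_i r_i = 2·3 + 12·4 + 3·10 + 8·12 + 1·9 = 189 ≡ 7.
  S_1 = Σ v_i α_i r_i = 2·9·3 + 12·2·4 + 3·11·10 + 8·6·12 + 1·7·9 = 1119 ≡ 1.
  α_i^2 mod 13 = [3, 4, 4, 10, 10].
  S_2 = Σ v_i α_i^2 r_i = 2·3·3 + 12·4·4 + 3·4·10 + 8·10·12 + 1·10·9 = 1380 ≡ 2.
  S = (7, 1, 2) ≠ 0, so r is not a codeword (an error is present).
Step 3: locate the error. For a single error e at position i, S_ℓ = v_i·e·α_i^ℓ, so α_err = S_1/S_0.
  S_0^{−1} = 7^{−1} = 2 (mod 13), so α_err = 1·2 = 2 ≡ 2 = α_2. Error position i = 2.
  Consistency check: S_2/S_1 = 2·1 = 2 ≡ 2 = α_err ✓ (single-error assumption holds).
Step 4: error magnitude e = S_0/v_2 = S_0·∏_{j≠2}(α_2 − α_j) = 7·12 = 84 ≡ 6 (mod 13).
Step 5: correct position 2: c_2 = r_2 − e = 4 − 6 ≡ 11 (mod 13). Hence c = [3, 11, 10, 12, 9].
  Check: interpolating c through the α_i gives m(x) = 4 + 10·x (degree < 2) with m(α_i) = c_i for every i, so c is indeed a codeword.
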